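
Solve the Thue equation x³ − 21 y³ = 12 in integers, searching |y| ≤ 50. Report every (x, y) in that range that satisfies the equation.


The equation is x³ - 21y³ = 12. For fixed y, x³ = 21·y³ + 12, so a solution requires the RHS to be a perfect cube.
Strategy: iterate y from -50 to 50, compute RHS = 21·y³ + 12, and check whether it is a (positive or negative) perfect cube.
Check small values of y:
  y = 0: RHS = 12 is not a perfect cube.
  y = 1: RHS = 33 is not a perfect cube.
  y = -1: RHS = -9 is not a perfect cube.
  y = 2: RHS = 180 is not a perfect cube.
  y = -2: RHS = -156 is not a perfect cube.
  y = 3: RHS = 579 is not a perfect cube.
  y = -3: RHS = -555 is not a perfect cube.
Continuing the search up to |y| = 50 finds no solutions either.
No (x, y) in the scanned range satisfies the equation.

No integer solutions with |y| ≤ 50.


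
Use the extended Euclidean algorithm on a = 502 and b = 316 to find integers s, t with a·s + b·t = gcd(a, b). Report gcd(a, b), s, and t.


Euclidean algorithm on (502, 316) — divide until remainder is 0:
  502 = 1 · 316 + 186
  316 = 1 · 186 + 130
  186 = 1 · 130 + 56
  130 = 2 · 56 + 18
  56 = 3 · 18 + 2
  18 = 9 · 2 + 0
gcd(502, 316) = 2.
Track Bezout coefficients alongside the remainders: start with r₀ = 502 = a·1 + b·0 (s = 1, t = 0) and r₁ = 316 = a·0 + b·1 (s = 0, t = 1); each new remainder r_{k+1} = r_{k-1} − q_k·r_k inherits s_{k+1} = s_{k-1} − q_k·s_k, t_{k+1} = t_{k-1} − q_k·t_k, so r_k = a·s_k + b·t_k at every step:
  q = 1: r = 186, s = 1 − 1·0 = 1, t = 0 − 1·1 = -1  (check: 502·1 + 316·(-1) = 186)
  q = 1: r = 130, s = 0 − 1·1 = -1, t = 1 − 1·(-1) = 2  (check: 502·(-1) + 316·2 = 130)
  q = 1: r = 56, s = 1 − 1·(-1) = 2, t = -1 − 1·2 = -3  (check: 502·2 + 316·(-3) = 56)
  q = 2: r = 18, s = -1 − 2·2 = -5, t = 2 − 2·(-3) = 8  (check: 502·(-5) + 316·8 = 18)
  q = 3: r = 2, s = 2 − 3·(-5) = 17, t = -3 − 3·8 = -27  (check: 502·17 + 316·(-27) = 2)
The row with r = 2 (the gcd) gives the Bezout coefficients s = 17, t = -27.
Result: 502 · (17) + 316 · (-27) = 2.

gcd(502, 316) = 2; s = 17, t = -27 (check: 502·17 + 316·(-27) = 2).


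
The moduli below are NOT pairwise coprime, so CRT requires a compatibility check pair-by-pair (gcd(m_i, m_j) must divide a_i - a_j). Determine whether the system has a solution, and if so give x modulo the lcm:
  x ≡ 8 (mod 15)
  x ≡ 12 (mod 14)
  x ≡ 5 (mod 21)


Moduli 15, 14, 21 are not pairwise coprime, so CRT works modulo lcm(m_i) when all pairwise compatibility conditions hold.
Pairwise compatibility: gcd(m_i, m_j) must divide a_i - a_j for every pair.
Merge one congruence at a time:
  Start: x ≡ 8 (mod 15).
  Combine with x ≡ 12 (mod 14): gcd(15, 14) = 1; 12 - 8 = 4, which IS divisible by 1, so compatible.
    Write x = 8 + 15·t and substitute into x ≡ 12 (mod 14): 15·t ≡ 12 − 8 = 4 (mod 14).
    Reduce coefficients mod 14: 1·t ≡ 4 (mod 14).
    So t ≡ 4 (mod 14).
    Then x = 8 + 15·4 = 68, valid modulo lcm(15, 14) = 210: x ≡ 68 (mod 210).
  Combine with x ≡ 5 (mod 21): gcd(210, 21) = 21; 5 - 68 = -63, which IS divisible by 21, so compatible.
    Write x = 68 + 210·t and substitute into x ≡ 5 (mod 21): 210·t ≡ 5 − 68 = -63 (mod 21).
    Divide the congruence (and modulus) by g = 21: 10·t ≡ -3 (mod 1).
    Modulo 1 every t works; take t = 0.
    Then x = 68 + 210·0 = 68, valid modulo lcm(210, 21) = 210: x ≡ 68 (mod 210).
Verify: 68 mod 15 = 8, 68 mod 14 = 12, 68 mod 21 = 5.

x ≡ 68 (mod 210).


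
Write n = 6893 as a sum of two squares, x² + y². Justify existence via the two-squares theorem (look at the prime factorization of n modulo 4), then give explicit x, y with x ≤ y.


Step 1: Factor n = 6893 = 61 · 113.
Step 2: Check the mod-4 condition on each prime factor: 61 ≡ 1 (mod 4), exponent 1; 113 ≡ 1 (mod 4), exponent 1.
All primes ≡ 3 (mod 4) appear to even exponent (or don't appear), so by the two-squares theorem n IS expressible as a sum of two squares.
Step 3: Build a representation. Here n = 61 · 113 is a product of primes ≡ 1 (mod 4). Each prime p ≡ 1 (mod 4) is itself a sum of two squares; find a² by testing p − a² for a perfect square:
  61: 61 − 1² = 60, 61 − 2² = 57, 61 − 3² = 52, 61 − 4² = 45, 61 − 5² = 36 = 6² ⇒ 61 = 5² + 6².
  113: 113 − 1² = 112, 113 − 2² = 109, 113 − 3² = 104, 113 − 4² = 97, 113 − 5² = 88, 113 − 6² = 77, 113 − 7² = 64 = 8² ⇒ 113 = 7² + 8².
  Combine using the Brahmagupta–Fibonacci identity (a² + b²)(c² + d²) = (ac − bd)² + (ad + bc)² = (ac + bd)² + (ad − bc)²:
  61 · 113 = 6893: from (5² + 6²)(7² + 8²), take (5·7 − 6·8, 5·8 + 6·7) = (35 − 48, 40 + 42) = (-13, 82); dropping signs (only squares matter) gives (13, 82); check 13² + 82² = 169 + 6724 = 6893 ✓.
Step 4: Order so x ≤ y and verify: 13² + 82² = 169 + 6724 = 6893 = n. ✓

n = 6893 = 13² + 82² (one valid representation with x ≤ y).


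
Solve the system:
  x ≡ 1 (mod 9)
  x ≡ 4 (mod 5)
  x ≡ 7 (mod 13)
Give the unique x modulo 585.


Moduli 9, 5, 13 are pairwise coprime; by CRT there is a unique solution modulo M = 9 · 5 · 13 = 585.
Solve pairwise, accumulating the modulus:
  Start with x ≡ 1 (mod 9).
  Combine with x ≡ 4 (mod 5): since gcd(9, 5) = 1, we get a unique residue mod 45.
    Write x = 1 + 9·t and substitute into x ≡ 4 (mod 5): 9·t ≡ 4 − 1 = 3 (mod 5).
    Reduce coefficients mod 5: 4·t ≡ 3 (mod 5).
    The inverse of 4 mod 5 is 4 (since 4·4 = 16 = 3·5 + 1), so t ≡ 4·3 = 12 ≡ 2 (mod 5).
    Then x = 1 + 9·2 = 19, valid modulo lcm(9, 5) = 45: x ≡ 19 (mod 45).
  Combine with x ≡ 7 (mod 13): since gcd(45, 13) = 1, we get a unique residue mod 585.
    Write x = 19 + 45·t and substitute into x ≡ 7 (mod 13): 45·t ≡ 7 − 19 = -12 (mod 13).
    Reduce coefficients mod 13: 6·t ≡ 1 (mod 13).
    The inverse of 6 mod 13 is 11 (since 6·11 = 66 = 5·13 + 1), so t ≡ 11·1 = 11 ≡ 11 (mod 13).
    Then x = 19 + 45·11 = 514, valid modulo lcm(45, 13) = 585: x ≡ 514 (mod 585).
Verify: 514 mod 9 = 1 ✓, 514 mod 5 = 4 ✓, 514 mod 13 = 7 ✓.

x ≡ 514 (mod 585).


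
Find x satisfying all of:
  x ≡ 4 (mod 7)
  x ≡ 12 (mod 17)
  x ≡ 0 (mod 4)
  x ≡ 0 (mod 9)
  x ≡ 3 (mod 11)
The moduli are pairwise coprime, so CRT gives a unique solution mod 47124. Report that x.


Product of moduli M = 7 · 17 · 4 · 9 · 11 = 47124.
Merge one congruence at a time:
  Start: x ≡ 4 (mod 7).
  Combine with x ≡ 12 (mod 17); new modulus lcm = 119.
    Write x = 4 + 7·t and substitute into x ≡ 12 (mod 17): 7·t ≡ 12 − 4 = 8 (mod 17).
    The inverse of 7 mod 17 is 5 (since 7·5 = 35 = 2·17 + 1), so t ≡ 5·8 = 40 ≡ 6 (mod 17).
    Then x = 4 + 7·6 = 46, valid modulo lcm(7, 17) = 119: x ≡ 46 (mod 119).
  Combine with x ≡ 0 (mod 4); new modulus lcm = 476.
    Write x = 46 + 119·t and substitute into x ≡ 0 (mod 4): 119·t ≡ 0 − 46 = -46 (mod 4).
    Reduce coefficients mod 4: 3·t ≡ 2 (mod 4).
    The inverse of 3 mod 4 is 3 (since 3·3 = 9 = 2·4 + 1), so t ≡ 3·2 = 6 ≡ 2 (mod 4).
    Then x = 46 + 119·2 = 284, valid modulo lcm(119, 4) = 476: x ≡ 284 (mod 476).
  Combine with x ≡ 0 (mod 9); new modulus lcm = 4284.
    Write x = 284 + 476·t and substitute into x ≡ 0 (mod 9): 476·t ≡ 0 − 284 = -284 (mod 9).
    Reduce coefficients mod 9: 8·t ≡ 4 (mod 9).
    The inverse of 8 mod 9 is 8 (since 8·8 = 64 = 7·9 + 1), so t ≡ 8·4 = 32 ≡ 5 (mod 9).
    Then x = 284 + 476·5 = 2664, valid modulo lcm(476, 9) = 4284: x ≡ 2664 (mod 4284).
  Combine with x ≡ 3 (mod 11); new modulus lcm = 47124.
    Write x = 2664 + 4284·t and substitute into x ≡ 3 (mod 11): 4284·t ≡ 3 − 2664 = -2661 (mod 11).
    Reduce coefficients mod 11: 5·t ≡ 1 (mod 11).
    The inverse of 5 mod 11 is 9 (since 5·9 = 45 = 4·11 + 1), so t ≡ 9·1 = 9 ≡ 9 (mod 11).
    Then x = 2664 + 4284·9 = 41220, valid modulo lcm(4284, 11) = 47124: x ≡ 41220 (mod 47124).
Verify against each original: 41220 mod 7 = 4, 41220 mod 17 = 12, 41220 mod 4 = 0, 41220 mod 9 = 0, 41220 mod 11 = 3.

x ≡ 41220 (mod 47124).


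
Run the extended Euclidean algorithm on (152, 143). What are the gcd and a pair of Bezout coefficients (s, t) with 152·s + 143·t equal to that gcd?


Euclidean algorithm on (152, 143) — divide until remainder is 0:
  152 = 1 · 143 + 9
  143 = 15 · 9 + 8
  9 = 1 · 8 + 1
  8 = 8 · 1 + 0
gcd(152, 143) = 1.
Track Bezout coefficients alongside the remainders: start with r₀ = 152 = a·1 + b·0 (s = 1, t = 0) and r₁ = 143 = a·0 + b·1 (s = 0, t = 1); each new remainder r_{k+1} = r_{k-1} − q_k·r_k inherits s_{k+1} = s_{k-1} − q_k·s_k, t_{k+1} = t_{k-1} − q_k·t_k, so r_k = a·s_k + b·t_k at every step:
  q = 1: r = 9, s = 1 − 1·0 = 1, t = 0 − 1·1 = -1  (check: 152·1 + 143·(-1) = 9)
  q = 15: r = 8, s = 0 − 15·1 = -15, t = 1 − 15·(-1) = 16  (check: 152·(-15) + 143·16 = 8)
  q = 1: r = 1, s = 1 − 1·(-15) = 16, t = -1 − 1·16 = -17  (check: 152·16 + 143·(-17) = 1)
The row with r = 1 (the gcd) gives the Bezout coefficients s = 16, t = -17.
Result: 152 · (16) + 143 · (-17) = 1.

gcd(152, 143) = 1; s = 16, t = -17 (check: 152·16 + 143·(-17) = 1).


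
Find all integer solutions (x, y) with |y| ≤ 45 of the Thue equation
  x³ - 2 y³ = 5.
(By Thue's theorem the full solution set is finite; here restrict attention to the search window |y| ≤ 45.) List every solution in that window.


The equation is x³ - 2y³ = 5. For fixed y, x³ = 2·y³ + 5, so a solution requires the RHS to be a perfect cube.
Strategy: iterate y from -45 to 45, compute RHS = 2·y³ + 5, and check whether it is a (positive or negative) perfect cube.
Check small values of y:
  y = 0: RHS = 5 is not a perfect cube.
  y = 1: RHS = 7 is not a perfect cube.
  y = -1: RHS = 3 is not a perfect cube.
  y = 2: RHS = 21 is not a perfect cube.
  y = -2: RHS = -11 is not a perfect cube.
  y = 3: RHS = 59 is not a perfect cube.
  y = -3: RHS = -49 is not a perfect cube.
Continuing the search up to |y| = 45 finds no solutions either.
No (x, y) in the scanned range satisfies the equation.

No integer solutions with |y| ≤ 45.


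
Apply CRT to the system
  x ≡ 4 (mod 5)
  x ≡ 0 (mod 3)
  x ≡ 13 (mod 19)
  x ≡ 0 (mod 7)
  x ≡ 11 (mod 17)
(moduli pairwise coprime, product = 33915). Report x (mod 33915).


Product of moduli M = 5 · 3 · 19 · 7 · 17 = 33915.
Merge one congruence at a time:
  Start: x ≡ 4 (mod 5).
  Combine with x ≡ 0 (mod 3); new modulus lcm = 15.
    Write x = 4 + 5·t and substitute into x ≡ 0 (mod 3): 5·t ≡ 0 − 4 = -4 (mod 3).
    Reduce coefficients mod 3: 2·t ≡ 2 (mod 3).
    The inverse of 2 mod 3 is 2 (since 2·2 = 4 = 1·3 + 1), so t ≡ 2·2 = 4 ≡ 1 (mod 3).
    Then x = 4 + 5·1 = 9, valid modulo lcm(5, 3) = 15: x ≡ 9 (mod 15).
  Combine with x ≡ 13 (mod 19); new modulus lcm = 285.
    Write x = 9 + 15·t and substitute into x ≡ 13 (mod 19): 15·t ≡ 13 − 9 = 4 (mod 19).
    The inverse of 15 mod 19 is 14 (since 15·14 = 210 = 11·19 + 1), so t ≡ 14·4 = 56 ≡ 18 (mod 19).
    Then x = 9 + 15·18 = 279, valid modulo lcm(15, 19) = 285: x ≡ 279 (mod 285).
  Combine with x ≡ 0 (mod 7); new modulus lcm = 1995.
    Write x = 279 + 285·t and substitute into x ≡ 0 (mod 7): 285·t ≡ 0 − 279 = -279 (mod 7).
    Reduce coefficients mod 7: 5·t ≡ 1 (mod 7).
    The inverse of 5 mod 7 is 3 (since 5·3 = 15 = 2·7 + 1), so t ≡ 3·1 = 3 ≡ 3 (mod 7).
    Then x = 279 + 285·3 = 1134, valid modulo lcm(285, 7) = 1995: x ≡ 1134 (mod 1995).
  Combine with x ≡ 11 (mod 17); new modulus lcm = 33915.
    Write x = 1134 + 1995·t and substitute into x ≡ 11 (mod 17): 1995·t ≡ 11 − 1134 = -1123 (mod 17).
    Reduce coefficients mod 17: 6·t ≡ 16 (mod 17).
    The inverse of 6 mod 17 is 3 (since 6·3 = 18 = 1·17 + 1), so t ≡ 3·16 = 48 ≡ 14 (mod 17).
    Then x = 1134 + 1995·14 = 29064, valid modulo lcm(1995, 17) = 33915: x ≡ 29064 (mod 33915).
Verify against each original: 29064 mod 5 = 4, 29064 mod 3 = 0, 29064 mod 19 = 13, 29064 mod 7 = 0, 29064 mod 17 = 11.

x ≡ 29064 (mod 33915).


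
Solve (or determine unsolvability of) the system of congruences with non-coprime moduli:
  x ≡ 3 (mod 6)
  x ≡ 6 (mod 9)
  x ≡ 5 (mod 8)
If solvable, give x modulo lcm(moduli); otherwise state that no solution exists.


Moduli 6, 9, 8 are not pairwise coprime, so CRT works modulo lcm(m_i) when all pairwise compatibility conditions hold.
Pairwise compatibility: gcd(m_i, m_j) must divide a_i - a_j for every pair.
Merge one congruence at a time:
  Start: x ≡ 3 (mod 6).
  Combine with x ≡ 6 (mod 9): gcd(6, 9) = 3; 6 - 3 = 3, which IS divisible by 3, so compatible.
    Write x = 3 + 6·t and substitute into x ≡ 6 (mod 9): 6·t ≡ 6 − 3 = 3 (mod 9).
    Divide the congruence (and modulus) by g = 3: 2·t ≡ 1 (mod 3).
    The inverse of 2 mod 3 is 2 (since 2·2 = 4 = 1·3 + 1), so t ≡ 2·1 = 2 ≡ 2 (mod 3).
    Then x = 3 + 6·2 = 15, valid modulo lcm(6, 9) = 18: x ≡ 15 (mod 18).
  Combine with x ≡ 5 (mod 8): gcd(18, 8) = 2; 5 - 15 = -10, which IS divisible by 2, so compatible.
    Write x = 15 + 18·t and substitute into x ≡ 5 (mod 8): 18·t ≡ 5 − 15 = -10 (mod 8).
    Divide the congruence (and modulus) by g = 2: 9·t ≡ -5 (mod 4).
    Reduce coefficients mod 4: 1·t ≡ 3 (mod 4).
    So t ≡ 3 (mod 4).
    Then x = 15 + 18·3 = 69, valid modulo lcm(18, 8) = 72: x ≡ 69 (mod 72).
Verify: 69 mod 6 = 3, 69 mod 9 = 6, 69 mod 8 = 5.

x ≡ 69 (mod 72).


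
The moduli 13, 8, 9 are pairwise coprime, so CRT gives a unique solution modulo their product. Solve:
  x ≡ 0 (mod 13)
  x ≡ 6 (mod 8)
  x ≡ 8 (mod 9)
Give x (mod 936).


Moduli 13, 8, 9 are pairwise coprime; by CRT there is a unique solution modulo M = 13 · 8 · 9 = 936.
Solve pairwise, accumulating the modulus:
  Start with x ≡ 0 (mod 13).
  Combine with x ≡ 6 (mod 8): since gcd(13, 8) = 1, we get a unique residue mod 104.
    Write x = 0 + 13·t and substitute into x ≡ 6 (mod 8): 13·t ≡ 6 − 0 = 6 (mod 8).
    Reduce coefficients mod 8: 5·t ≡ 6 (mod 8).
    The inverse of 5 mod 8 is 5 (since 5·5 = 25 = 3·8 + 1), so t ≡ 5·6 = 30 ≡ 6 (mod 8).
    Then x = 0 + 13·6 = 78, valid modulo lcm(13, 8) = 104: x ≡ 78 (mod 104).
  Combine with x ≡ 8 (mod 9): since gcd(104, 9) = 1, we get a unique residue mod 936.
    Write x = 78 + 104·t and substitute into x ≡ 8 (mod 9): 104·t ≡ 8 − 78 = -70 (mod 9).
    Reduce coefficients mod 9: 5·t ≡ 2 (mod 9).
    The inverse of 5 mod 9 is 2 (since 5·2 = 10 = 1·9 + 1), so t ≡ 2·2 = 4 ≡ 4 (mod 9).
    Then x = 78 + 104·4 = 494, valid modulo lcm(104, 9) = 936: x ≡ 494 (mod 936).
Verify: 494 mod 13 = 0 ✓, 494 mod 8 = 6 ✓, 494 mod 9 = 8 ✓.

x ≡ 494 (mod 936).


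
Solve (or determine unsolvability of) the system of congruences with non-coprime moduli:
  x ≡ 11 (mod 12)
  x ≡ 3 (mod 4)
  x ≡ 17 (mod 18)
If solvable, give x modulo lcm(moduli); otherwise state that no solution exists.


Moduli 12, 4, 18 are not pairwise coprime, so CRT works modulo lcm(m_i) when all pairwise compatibility conditions hold.
Pairwise compatibility: gcd(m_i, m_j) must divide a_i - a_j for every pair.
Merge one congruence at a time:
  Start: x ≡ 11 (mod 12).
  Combine with x ≡ 3 (mod 4): gcd(12, 4) = 4; 3 - 11 = -8, which IS divisible by 4, so compatible.
    Write x = 11 + 12·t and substitute into x ≡ 3 (mod 4): 12·t ≡ 3 − 11 = -8 (mod 4).
    Divide the congruence (and modulus) by g = 4: 3·t ≡ -2 (mod 1).
    Modulo 1 every t works; take t = 0.
    Then x = 11 + 12·0 = 11, valid modulo lcm(12, 4) = 12: x ≡ 11 (mod 12).
  Combine with x ≡ 17 (mod 18): gcd(12, 18) = 6; 17 - 11 = 6, which IS divisible by 6, so compatible.
    Write x = 11 + 12·t and substitute into x ≡ 17 (mod 18): 12·t ≡ 17 − 11 = 6 (mod 18).
    Divide the congruence (and modulus) by g = 6: 2·t ≡ 1 (mod 3).
    The inverse of 2 mod 3 is 2 (since 2·2 = 4 = 1·3 + 1), so t ≡ 2·1 = 2 ≡ 2 (mod 3).
    Then x = 11 + 12·2 = 35, valid modulo lcm(12, 18) = 36: x ≡ 35 (mod 36).
Verify: 35 mod 12 = 11, 35 mod 4 = 3, 35 mod 18 = 17.

x ≡ 35 (mod 36).


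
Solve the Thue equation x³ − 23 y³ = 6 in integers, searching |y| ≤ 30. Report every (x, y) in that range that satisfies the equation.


The equation is x³ - 23y³ = 6. For fixed y, x³ = 23·y³ + 6, so a solution requires the RHS to be a perfect cube.
Strategy: iterate y from -30 to 30, compute RHS = 23·y³ + 6, and check whether it is a (positive or negative) perfect cube.
Check small values of y:
  y = 0: RHS = 6 is not a perfect cube.
  y = 1: RHS = 29 is not a perfect cube.
  y = -1: RHS = -17 is not a perfect cube.
  y = 2: RHS = 190 is not a perfect cube.
  y = -2: RHS = -178 is not a perfect cube.
  y = 3: RHS = 627 is not a perfect cube.
  y = -3: RHS = -615 is not a perfect cube.
Continuing the search up to |y| = 30 finds no solutions either.
No (x, y) in the scanned range satisfies the equation.

No integer solutions with |y| ≤ 30.


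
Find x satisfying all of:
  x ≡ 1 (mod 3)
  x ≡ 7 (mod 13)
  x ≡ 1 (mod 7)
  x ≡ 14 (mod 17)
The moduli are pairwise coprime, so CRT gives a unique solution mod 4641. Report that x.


Product of moduli M = 3 · 13 · 7 · 17 = 4641.
Merge one congruence at a time:
  Start: x ≡ 1 (mod 3).
  Combine with x ≡ 7 (mod 13); new modulus lcm = 39.
    Write x = 1 + 3·t and substitute into x ≡ 7 (mod 13): 3·t ≡ 7 − 1 = 6 (mod 13).
    The inverse of 3 mod 13 is 9 (since 3·9 = 27 = 2·13 + 1), so t ≡ 9·6 = 54 ≡ 2 (mod 13).
    Then x = 1 + 3·2 = 7, valid modulo lcm(3, 13) = 39: x ≡ 7 (mod 39).
  Combine with x ≡ 1 (mod 7); new modulus lcm = 273.
    Write x = 7 + 39·t and substitute into x ≡ 1 (mod 7): 39·t ≡ 1 − 7 = -6 (mod 7).
    Reduce coefficients mod 7: 4·t ≡ 1 (mod 7).
    The inverse of 4 mod 7 is 2 (since 4·2 = 8 = 1·7 + 1), so t ≡ 2·1 = 2 ≡ 2 (mod 7).
    Then x = 7 + 39·2 = 85, valid modulo lcm(39, 7) = 273: x ≡ 85 (mod 273).
  Combine with x ≡ 14 (mod 17); new modulus lcm = 4641.
    Write x = 85 + 273·t and substitute into x ≡ 14 (mod 17): 273·t ≡ 14 − 85 = -71 (mod 17).
    Reduce coefficients mod 17: 1·t ≡ 14 (mod 17).
    So t ≡ 14 (mod 17).
    Then x = 85 + 273·14 = 3907, valid modulo lcm(273, 17) = 4641: x ≡ 3907 (mod 4641).
Verify against each original: 3907 mod 3 = 1, 3907 mod 13 = 7, 3907 mod 7 = 1, 3907 mod 17 = 14.

x ≡ 3907 (mod 4641).


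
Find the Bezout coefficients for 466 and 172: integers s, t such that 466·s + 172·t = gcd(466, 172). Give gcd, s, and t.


Euclidean algorithm on (466, 172) — divide until remainder is 0:
  466 = 2 · 172 + 122
  172 = 1 · 122 + 50
  122 = 2 · 50 + 22
  50 = 2 · 22 + 6
  22 = 3 · 6 + 4
  6 = 1 · 4 + 2
  4 = 2 · 2 + 0
gcd(466, 172) = 2.
Track Bezout coefficients alongside the remainders: start with r₀ = 466 = a·1 + b·0 (s = 1, t = 0) and r₁ = 172 = a·0 + b·1 (s = 0, t = 1); each new remainder r_{k+1} = r_{k-1} − q_k·r_k inherits s_{k+1} = s_{k-1} − q_k·s_k, t_{k+1} = t_{k-1} − q_k·t_k, so r_k = a·s_k + b·t_k at every step:
  q = 2: r = 122, s = 1 − 2·0 = 1, t = 0 − 2·1 = -2  (check: 466·1 + 172·(-2) = 122)
  q = 1: r = 50, s = 0 − 1·1 = -1, t = 1 − 1·(-2) = 3  (check: 466·(-1) + 172·3 = 50)
  q = 2: r = 22, s = 1 − 2·(-1) = 3, t = -2 − 2·3 = -8  (check: 466·3 + 172·(-8) = 22)
  q = 2: r = 6, s = -1 − 2·3 = -7, t = 3 − 2·(-8) = 19  (check: 466·(-7) + 172·19 = 6)
  q = 3: r = 4, s = 3 − 3·(-7) = 24, t = -8 − 3·19 = -65  (check: 466·24 + 172·(-65) = 4)
  q = 1: r = 2, s = -7 − 1·24 = -31, t = 19 − 1·(-65) = 84  (check: 466·(-31) + 172·84 = 2)
The row with r = 2 (the gcd) gives the Bezout coefficients s = -31, t = 84.
Result: 466 · (-31) + 172 · (84) = 2.

gcd(466, 172) = 2; s = -31, t = 84 (check: 466·(-31) + 172·84 = 2).


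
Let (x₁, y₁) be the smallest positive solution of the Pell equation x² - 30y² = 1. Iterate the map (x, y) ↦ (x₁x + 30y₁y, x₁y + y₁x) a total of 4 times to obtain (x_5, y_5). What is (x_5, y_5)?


Step 1: Find the fundamental solution (x₁, y₁) of x² - 30y² = 1.
  Expand √30 as a continued fraction. a₀ = ⌊√30⌋ = 5; iterate m_{k+1} = d_k·a_k − m_k, d_{k+1} = (30 − m_{k+1}²)/d_k, a_{k+1} = ⌊(a₀ + m_{k+1})/d_{k+1}⌋ (starting m₀ = 0, d₀ = 1), with convergents p_k = a_k·p_{k-1} + p_{k-2}, q_k = a_k·q_{k-1} + q_{k-2} (p₋₁ = 1, q₋₁ = 0):
  k = 0: a₀ = 5; p₀/q₀ = 5/1; p₀² − 30·q₀² = 25 − 30 = -5.
  k = 1: m = 5, d = 5, a = ⌊(5 + 5)/5⌋ = 2; p/q = (2·5 + 1)/(2·1 + 0) = 11/2; p² − 30·q² = 121 − 120 = 1.
  The first convergent with p² − 30·q² = 1 gives the fundamental solution (x₁, y₁) = (11, 2).
Step 2: Apply the recurrence (x_{n+1}, y_{n+1}) = (x₁x_n + 30y₁y_n, x₁y_n + y₁x_n) repeatedly.
  From (x_1, y_1) = (11, 2): x_2 = 11·11 + 30·2·2 = 241; y_2 = 11·2 + 2·11 = 44.
  From (x_2, y_2) = (241, 44): x_3 = 11·241 + 30·2·44 = 5291; y_3 = 11·44 + 2·241 = 966.
  From (x_3, y_3) = (5291, 966): x_4 = 11·5291 + 30·2·966 = 116161; y_4 = 11·966 + 2·5291 = 21208.
  From (x_4, y_4) = (116161, 21208): x_5 = 11·116161 + 30·2·21208 = 2550251; y_5 = 11·21208 + 2·116161 = 465610.
Step 3: Verify x_5² - 30·y_5² = 6503780163001 - 6503780163000 = 1 (should be 1). ✓

(x_1, y_1) = (11, 2); (x_5, y_5) = (2550251, 465610).


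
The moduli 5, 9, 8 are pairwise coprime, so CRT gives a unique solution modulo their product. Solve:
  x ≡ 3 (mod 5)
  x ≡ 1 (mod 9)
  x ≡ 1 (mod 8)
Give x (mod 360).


Moduli 5, 9, 8 are pairwise coprime; by CRT there is a unique solution modulo M = 5 · 9 · 8 = 360.
Solve pairwise, accumulating the modulus:
  Start with x ≡ 3 (mod 5).
  Combine with x ≡ 1 (mod 9): since gcd(5, 9) = 1, we get a unique residue mod 45.
    Write x = 3 + 5·t and substitute into x ≡ 1 (mod 9): 5·t ≡ 1 − 3 = -2 (mod 9).
    Reduce coefficients mod 9: 5·t ≡ 7 (mod 9).
    The inverse of 5 mod 9 is 2 (since 5·2 = 10 = 1·9 + 1), so t ≡ 2·7 = 14 ≡ 5 (mod 9).
    Then x = 3 + 5·5 = 28, valid modulo lcm(5, 9) = 45: x ≡ 28 (mod 45).
  Combine with x ≡ 1 (mod 8): since gcd(45, 8) = 1, we get a unique residue mod 360.
    Write x = 28 + 45·t and substitute into x ≡ 1 (mod 8): 45·t ≡ 1 − 28 = -27 (mod 8).
    Reduce coefficients mod 8: 5·t ≡ 5 (mod 8).
    The inverse of 5 mod 8 is 5 (since 5·5 = 25 = 3·8 + 1), so t ≡ 5·5 = 25 ≡ 1 (mod 8).
    Then x = 28 + 45·1 = 73, valid modulo lcm(45, 8) = 360: x ≡ 73 (mod 360).
Verify: 73 mod 5 = 3 ✓, 73 mod 9 = 1 ✓, 73 mod 8 = 1 ✓.

x ≡ 73 (mod 360).


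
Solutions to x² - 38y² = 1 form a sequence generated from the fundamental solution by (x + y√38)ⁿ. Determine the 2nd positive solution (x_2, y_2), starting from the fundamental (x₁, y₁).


Step 1: Find the fundamental solution (x₁, y₁) of x² - 38y² = 1.
  Expand √38 as a continued fraction. a₀ = ⌊√38⌋ = 6; iterate m_{k+1} = d_k·a_k − m_k, d_{k+1} = (38 − m_{k+1}²)/d_k, a_{k+1} = ⌊(a₀ + m_{k+1})/d_{k+1}⌋ (starting m₀ = 0, d₀ = 1), with convergents p_k = a_k·p_{k-1} + p_{k-2}, q_k = a_k·q_{k-1} + q_{k-2} (p₋₁ = 1, q₋₁ = 0):
  k = 0: a₀ = 6; p₀/q₀ = 6/1; p₀² − 38·q₀² = 36 − 38 = -2.
  k = 1: m = 6, d = 2, a = ⌊(6 + 6)/2⌋ = 6; p/q = (6·6 + 1)/(6·1 + 0) = 37/6; p² − 38·q² = 1369 − 1368 = 1.
  The first convergent with p² − 38·q² = 1 gives the fundamental solution (x₁, y₁) = (37, 6).
Step 2: Apply the recurrence (x_{n+1}, y_{n+1}) = (x₁x_n + 38y₁y_n, x₁y_n + y₁x_n) repeatedly.
  From (x_1, y_1) = (37, 6): x_2 = 37·37 + 38·6·6 = 2737; y_2 = 37·6 + 6·37 = 444.
Step 3: Verify x_2² - 38·y_2² = 7491169 - 7491168 = 1 (should be 1). ✓

(x_1, y_1) = (37, 6); (x_2, y_2) = (2737, 444).


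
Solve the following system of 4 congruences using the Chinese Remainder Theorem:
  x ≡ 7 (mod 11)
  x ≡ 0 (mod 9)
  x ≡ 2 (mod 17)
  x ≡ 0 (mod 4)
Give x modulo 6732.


Product of moduli M = 11 · 9 · 17 · 4 = 6732.
Merge one congruence at a time:
  Start: x ≡ 7 (mod 11).
  Combine with x ≡ 0 (mod 9); new modulus lcm = 99.
    Write x = 7 + 11·t and substitute into x ≡ 0 (mod 9): 11·t ≡ 0 − 7 = -7 (mod 9).
    Reduce coefficients mod 9: 2·t ≡ 2 (mod 9).
    The inverse of 2 mod 9 is 5 (since 2·5 = 10 = 1·9 + 1), so t ≡ 5·2 = 10 ≡ 1 (mod 9).
    Then x = 7 + 11·1 = 18, valid modulo lcm(11, 9) = 99: x ≡ 18 (mod 99).
  Combine with x ≡ 2 (mod 17); new modulus lcm = 1683.
    Write x = 18 + 99·t and substitute into x ≡ 2 (mod 17): 99·t ≡ 2 − 18 = -16 (mod 17).
    Reduce coefficients mod 17: 14·t ≡ 1 (mod 17).
    The inverse of 14 mod 17 is 11 (since 14·11 = 154 = 9·17 + 1), so t ≡ 11·1 = 11 ≡ 11 (mod 17).
    Then x = 18 + 99·11 = 1107, valid modulo lcm(99, 17) = 1683: x ≡ 1107 (mod 1683).
  Combine with x ≡ 0 (mod 4); new modulus lcm = 6732.
    Write x = 1107 + 1683·t and substitute into x ≡ 0 (mod 4): 1683·t ≡ 0 − 1107 = -1107 (mod 4).
    Reduce coefficients mod 4: 3·t ≡ 1 (mod 4).
    The inverse of 3 mod 4 is 3 (since 3·3 = 9 = 2·4 + 1), so t ≡ 3·1 = 3 ≡ 3 (mod 4).
    Then x = 1107 + 1683·3 = 6156, valid modulo lcm(1683, 4) = 6732: x ≡ 6156 (mod 6732).
Verify against each original: 6156 mod 11 = 7, 6156 mod 9 = 0, 6156 mod 17 = 2, 6156 mod 4 = 0.

x ≡ 6156 (mod 6732).


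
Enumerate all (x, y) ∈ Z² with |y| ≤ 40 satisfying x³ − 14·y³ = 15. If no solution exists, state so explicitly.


The equation is x³ - 14y³ = 15. For fixed y, x³ = 14·y³ + 15, so a solution requires the RHS to be a perfect cube.
Strategy: iterate y from -40 to 40, compute RHS = 14·y³ + 15, and check whether it is a (positive or negative) perfect cube.
Check small values of y:
  y = 0: RHS = 15 is not a perfect cube.
  y = 1: RHS = 29 is not a perfect cube.
  y = -1: RHS = 1 = (1)³ ⇒ x = 1 works.
  y = 2: RHS = 127 is not a perfect cube.
  y = -2: RHS = -97 is not a perfect cube.
  y = 3: RHS = 393 is not a perfect cube.
  y = -3: RHS = -363 is not a perfect cube.
Continuing the search up to |y| = 40 finds no further solutions beyond those listed.
Collected solutions: (1, -1).

Solutions (with |y| ≤ 40): (1, -1).


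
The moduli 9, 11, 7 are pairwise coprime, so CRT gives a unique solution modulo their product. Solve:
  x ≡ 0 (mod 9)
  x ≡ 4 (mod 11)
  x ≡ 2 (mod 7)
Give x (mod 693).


Moduli 9, 11, 7 are pairwise coprime; by CRT there is a unique solution modulo M = 9 · 11 · 7 = 693.
Solve pairwise, accumulating the modulus:
  Start with x ≡ 0 (mod 9).
  Combine with x ≡ 4 (mod 11): since gcd(9, 11) = 1, we get a unique residue mod 99.
    Write x = 0 + 9·t and substitute into x ≡ 4 (mod 11): 9·t ≡ 4 − 0 = 4 (mod 11).
    The inverse of 9 mod 11 is 5 (since 9·5 = 45 = 4·11 + 1), so t ≡ 5·4 = 20 ≡ 9 (mod 11).
    Then x = 0 + 9·9 = 81, valid modulo lcm(9, 11) = 99: x ≡ 81 (mod 99).
  Combine with x ≡ 2 (mod 7): since gcd(99, 7) = 1, we get a unique residue mod 693.
    Write x = 81 + 99·t and substitute into x ≡ 2 (mod 7): 99·t ≡ 2 − 81 = -79 (mod 7).
    Reduce coefficients mod 7: 1·t ≡ 5 (mod 7).
    So t ≡ 5 (mod 7).
    Then x = 81 + 99·5 = 576, valid modulo lcm(99, 7) = 693: x ≡ 576 (mod 693).
Verify: 576 mod 9 = 0 ✓, 576 mod 11 = 4 ✓, 576 mod 7 = 2 ✓.

x ≡ 576 (mod 693).


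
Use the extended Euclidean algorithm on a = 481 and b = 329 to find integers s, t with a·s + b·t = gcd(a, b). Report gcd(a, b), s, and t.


Euclidean algorithm on (481, 329) — divide until remainder is 0:
  481 = 1 · 329 + 152
  329 = 2 · 152 + 25
  152 = 6 · 25 + 2
  25 = 12 · 2 + 1
  2 = 2 · 1 + 0
gcd(481, 329) = 1.
Track Bezout coefficients alongside the remainders: start with r₀ = 481 = a·1 + b·0 (s = 1, t = 0) and r₁ = 329 = a·0 + b·1 (s = 0, t = 1); each new remainder r_{k+1} = r_{k-1} − q_k·r_k inherits s_{k+1} = s_{k-1} − q_k·s_k, t_{k+1} = t_{k-1} − q_k·t_k, so r_k = a·s_k + b·t_k at every step:
  q = 1: r = 152, s = 1 − 1·0 = 1, t = 0 − 1·1 = -1  (check: 481·1 + 329·(-1) = 152)
  q = 2: r = 25, s = 0 − 2·1 = -2, t = 1 − 2·(-1) = 3  (check: 481·(-2) + 329·3 = 25)
  q = 6: r = 2, s = 1 − 6·(-2) = 13, t = -1 − 6·3 = -19  (check: 481·13 + 329·(-19) = 2)
  q = 12: r = 1, s = -2 − 12·13 = -158, t = 3 − 12·(-19) = 231  (check: 481·(-158) + 329·231 = 1)
The row with r = 1 (the gcd) gives the Bezout coefficients s = -158, t = 231.
Result: 481 · (-158) + 329 · (231) = 1.

gcd(481, 329) = 1; s = -158, t = 231 (check: 481·(-158) + 329·231 = 1).


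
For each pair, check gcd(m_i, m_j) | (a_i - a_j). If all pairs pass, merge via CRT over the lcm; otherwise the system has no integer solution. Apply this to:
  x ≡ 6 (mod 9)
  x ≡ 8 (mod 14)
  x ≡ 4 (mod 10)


Moduli 9, 14, 10 are not pairwise coprime, so CRT works modulo lcm(m_i) when all pairwise compatibility conditions hold.
Pairwise compatibility: gcd(m_i, m_j) must divide a_i - a_j for every pair.
Merge one congruence at a time:
  Start: x ≡ 6 (mod 9).
  Combine with x ≡ 8 (mod 14): gcd(9, 14) = 1; 8 - 6 = 2, which IS divisible by 1, so compatible.
    Write x = 6 + 9·t and substitute into x ≡ 8 (mod 14): 9·t ≡ 8 − 6 = 2 (mod 14).
    The inverse of 9 mod 14 is 11 (since 9·11 = 99 = 7·14 + 1), so t ≡ 11·2 = 22 ≡ 8 (mod 14).
    Then x = 6 + 9·8 = 78, valid modulo lcm(9, 14) = 126: x ≡ 78 (mod 126).
  Combine with x ≡ 4 (mod 10): gcd(126, 10) = 2; 4 - 78 = -74, which IS divisible by 2, so compatible.
    Write x = 78 + 126·t and substitute into x ≡ 4 (mod 10): 126·t ≡ 4 − 78 = -74 (mod 10).
    Divide the congruence (and modulus) by g = 2: 63·t ≡ -37 (mod 5).
    Reduce coefficients mod 5: 3·t ≡ 3 (mod 5).
    The inverse of 3 mod 5 is 2 (since 3·2 = 6 = 1·5 + 1), so t ≡ 2·3 = 6 ≡ 1 (mod 5).
    Then x = 78 + 126·1 = 204, valid modulo lcm(126, 10) = 630: x ≡ 204 (mod 630).
Verify: 204 mod 9 = 6, 204 mod 14 = 8, 204 mod 10 = 4.

x ≡ 204 (mod 630).


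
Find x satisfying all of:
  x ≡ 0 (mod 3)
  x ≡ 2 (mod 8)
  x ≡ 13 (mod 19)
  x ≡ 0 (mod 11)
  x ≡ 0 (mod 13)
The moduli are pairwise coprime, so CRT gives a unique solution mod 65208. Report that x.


Product of moduli M = 3 · 8 · 19 · 11 · 13 = 65208.
Merge one congruence at a time:
  Start: x ≡ 0 (mod 3).
  Combine with x ≡ 2 (mod 8); new modulus lcm = 24.
    Write x = 0 + 3·t and substitute into x ≡ 2 (mod 8): 3·t ≡ 2 − 0 = 2 (mod 8).
    The inverse of 3 mod 8 is 3 (since 3·3 = 9 = 1·8 + 1), so t ≡ 3·2 = 6 ≡ 6 (mod 8).
    Then x = 0 + 3·6 = 18, valid modulo lcm(3, 8) = 24: x ≡ 18 (mod 24).
  Combine with x ≡ 13 (mod 19); new modulus lcm = 456.
    Write x = 18 + 24·t and substitute into x ≡ 13 (mod 19): 24·t ≡ 13 − 18 = -5 (mod 19).
    Reduce coefficients mod 19: 5·t ≡ 14 (mod 19).
    The inverse of 5 mod 19 is 4 (since 5·4 = 20 = 1·19 + 1), so t ≡ 4·14 = 56 ≡ 18 (mod 19).
    Then x = 18 + 24·18 = 450, valid modulo lcm(24, 19) = 456: x ≡ 450 (mod 456).
  Combine with x ≡ 0 (mod 11); new modulus lcm = 5016.
    Write x = 450 + 456·t and substitute into x ≡ 0 (mod 11): 456·t ≡ 0 − 450 = -450 (mod 11).
    Reduce coefficients mod 11: 5·t ≡ 1 (mod 11).
    The inverse of 5 mod 11 is 9 (since 5·9 = 45 = 4·11 + 1), so t ≡ 9·1 = 9 ≡ 9 (mod 11).
    Then x = 450 + 456·9 = 4554, valid modulo lcm(456, 11) = 5016: x ≡ 4554 (mod 5016).
  Combine with x ≡ 0 (mod 13); new modulus lcm = 65208.
    Write x = 4554 + 5016·t and substitute into x ≡ 0 (mod 13): 5016·t ≡ 0 − 4554 = -4554 (mod 13).
    Reduce coefficients mod 13: 11·t ≡ 9 (mod 13).
    The inverse of 11 mod 13 is 6 (since 11·6 = 66 = 5·13 + 1), so t ≡ 6·9 = 54 ≡ 2 (mod 13).
    Then x = 4554 + 5016·2 = 14586, valid modulo lcm(5016, 13) = 65208: x ≡ 14586 (mod 65208).
Verify against each original: 14586 mod 3 = 0, 14586 mod 8 = 2, 14586 mod 19 = 13, 14586 mod 11 = 0, 14586 mod 13 = 0.

x ≡ 14586 (mod 65208).


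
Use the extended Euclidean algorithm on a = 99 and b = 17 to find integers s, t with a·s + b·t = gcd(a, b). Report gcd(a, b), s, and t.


Euclidean algorithm on (99, 17) — divide until remainder is 0:
  99 = 5 · 17 + 14
  17 = 1 · 14 + 3
  14 = 4 · 3 + 2
  3 = 1 · 2 + 1
  2 = 2 · 1 + 0
gcd(99, 17) = 1.
Track Bezout coefficients alongside the remainders: start with r₀ = 99 = a·1 + b·0 (s = 1, t = 0) and r₁ = 17 = a·0 + b·1 (s = 0, t = 1); each new remainder r_{k+1} = r_{k-1} − q_k·r_k inherits s_{k+1} = s_{k-1} − q_k·s_k, t_{k+1} = t_{k-1} − q_k·t_k, so r_k = a·s_k + b·t_k at every step:
  q = 5: r = 14, s = 1 − 5·0 = 1, t = 0 − 5·1 = -5  (check: 99·1 + 17·(-5) = 14)
  q = 1: r = 3, s = 0 − 1·1 = -1, t = 1 − 1·(-5) = 6  (check: 99·(-1) + 17·6 = 3)
  q = 4: r = 2, s = 1 − 4·(-1) = 5, t = -5 − 4·6 = -29  (check: 99·5 + 17·(-29) = 2)
  q = 1: r = 1, s = -1 − 1·5 = -6, t = 6 − 1·(-29) = 35  (check: 99·(-6) + 17·35 = 1)
The row with r = 1 (the gcd) gives the Bezout coefficients s = -6, t = 35.
Result: 99 · (-6) + 17 · (35) = 1.

gcd(99, 17) = 1; s = -6, t = 35 (check: 99·(-6) + 17·35 = 1).


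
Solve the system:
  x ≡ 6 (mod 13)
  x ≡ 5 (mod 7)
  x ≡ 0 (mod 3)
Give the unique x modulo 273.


Moduli 13, 7, 3 are pairwise coprime; by CRT there is a unique solution modulo M = 13 · 7 · 3 = 273.
Solve pairwise, accumulating the modulus:
  Start with x ≡ 6 (mod 13).
  Combine with x ≡ 5 (mod 7): since gcd(13, 7) = 1, we get a unique residue mod 91.
    Write x = 6 + 13·t and substitute into x ≡ 5 (mod 7): 13·t ≡ 5 − 6 = -1 (mod 7).
    Reduce coefficients mod 7: 6·t ≡ 6 (mod 7).
    The inverse of 6 mod 7 is 6 (since 6·6 = 36 = 5·7 + 1), so t ≡ 6·6 = 36 ≡ 1 (mod 7).
    Then x = 6 + 13·1 = 19, valid modulo lcm(13, 7) = 91: x ≡ 19 (mod 91).
  Combine with x ≡ 0 (mod 3): since gcd(91, 3) = 1, we get a unique residue mod 273.
    Write x = 19 + 91·t and substitute into x ≡ 0 (mod 3): 91·t ≡ 0 − 19 = -19 (mod 3).
    Reduce coefficients mod 3: 1·t ≡ 2 (mod 3).
    So t ≡ 2 (mod 3).
    Then x = 19 + 91·2 = 201, valid modulo lcm(91, 3) = 273: x ≡ 201 (mod 273).
Verify: 201 mod 13 = 6 ✓, 201 mod 7 = 5 ✓, 201 mod 3 = 0 ✓.

x ≡ 201 (mod 273).


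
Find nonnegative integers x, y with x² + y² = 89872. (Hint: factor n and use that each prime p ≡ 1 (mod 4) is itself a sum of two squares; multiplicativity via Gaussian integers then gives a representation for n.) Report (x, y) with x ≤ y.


Step 1: Factor n = 89872 = 2^4 · 41 · 137.
Step 2: Check the mod-4 condition on each prime factor: 2 = 2 (special); 41 ≡ 1 (mod 4), exponent 1; 137 ≡ 1 (mod 4), exponent 1.
All primes ≡ 3 (mod 4) appear to even exponent (or don't appear), so by the two-squares theorem n IS expressible as a sum of two squares.
Step 3: Build a representation. Group n = k² · m with k = 4 and m = 41 · 137 = 5617 (a product of primes ≡ 1 (mod 4)); a representation of m scales to one of n via (k·x)² + (k·y)² = k²(x² + y²). Each prime p ≡ 1 (mod 4) is itself a sum of two squares; find a² by testing p − a² for a perfect square:
  41: 41 − 1² = 40, 41 − 2² = 37, 41 − 3² = 32, 41 − 4² = 25 = 5² ⇒ 41 = 4² + 5².
  137: 137 − 1² = 136, 137 − 2² = 133, 137 − 3² = 128, 137 − 4² = 121 = 11² ⇒ 137 = 4² + 11².
  Combine using the Brahmagupta–Fibonacci identity (a² + b²)(c² + d²) = (ac − bd)² + (ad + bc)² = (ac + bd)² + (ad − bc)²:
  41 · 137 = 5617: from (4² + 5²)(4² + 11²), take (4·4 − 5·11, 4·11 + 5·4) = (16 − 55, 44 + 20) = (-39, 64); dropping signs (only squares matter) gives (39, 64); check 39² + 64² = 1521 + 4096 = 5617 ✓.
  Scale by k = 4: (4·39, 4·64) = (156, 256).
Step 4: Order so x ≤ y and verify: 156² + 256² = 24336 + 65536 = 89872 = n. ✓

n = 89872 = 156² + 256² (one valid representation with x ≤ y).


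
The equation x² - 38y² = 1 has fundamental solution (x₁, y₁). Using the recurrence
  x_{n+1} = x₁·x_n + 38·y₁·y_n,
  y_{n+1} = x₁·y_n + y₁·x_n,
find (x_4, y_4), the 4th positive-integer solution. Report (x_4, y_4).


Step 1: Find the fundamental solution (x₁, y₁) of x² - 38y² = 1.
  Expand √38 as a continued fraction. a₀ = ⌊√38⌋ = 6; iterate m_{k+1} = d_k·a_k − m_k, d_{k+1} = (38 − m_{k+1}²)/d_k, a_{k+1} = ⌊(a₀ + m_{k+1})/d_{k+1}⌋ (starting m₀ = 0, d₀ = 1), with convergents p_k = a_k·p_{k-1} + p_{k-2}, q_k = a_k·q_{k-1} + q_{k-2} (p₋₁ = 1, q₋₁ = 0):
  k = 0: a₀ = 6; p₀/q₀ = 6/1; p₀² − 38·q₀² = 36 − 38 = -2.
  k = 1: m = 6, d = 2, a = ⌊(6 + 6)/2⌋ = 6; p/q = (6·6 + 1)/(6·1 + 0) = 37/6; p² − 38·q² = 1369 − 1368 = 1.
  The first convergent with p² − 38·q² = 1 gives the fundamental solution (x₁, y₁) = (37, 6).
Step 2: Apply the recurrence (x_{n+1}, y_{n+1}) = (x₁x_n + 38y₁y_n, x₁y_n + y₁x_n) repeatedly.
  From (x_1, y_1) = (37, 6): x_2 = 37·37 + 38·6·6 = 2737; y_2 = 37·6 + 6·37 = 444.
  From (x_2, y_2) = (2737, 444): x_3 = 37·2737 + 38·6·444 = 202501; y_3 = 37·444 + 6·2737 = 32850.
  From (x_3, y_3) = (202501, 32850): x_4 = 37·202501 + 38·6·32850 = 14982337; y_4 = 37·32850 + 6·202501 = 2430456.
Step 3: Verify x_4² - 38·y_4² = 224470421981569 - 224470421981568 = 1 (should be 1). ✓

(x_1, y_1) = (37, 6); (x_4, y_4) = (14982337, 2430456).


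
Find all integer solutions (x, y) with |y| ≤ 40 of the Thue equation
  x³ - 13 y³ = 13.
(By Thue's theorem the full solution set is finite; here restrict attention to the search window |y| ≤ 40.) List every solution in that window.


The equation is x³ - 13y³ = 13. For fixed y, x³ = 13·y³ + 13, so a solution requires the RHS to be a perfect cube.
Strategy: iterate y from -40 to 40, compute RHS = 13·y³ + 13, and check whether it is a (positive or negative) perfect cube.
Check small values of y:
  y = 0: RHS = 13 is not a perfect cube.
  y = 1: RHS = 26 is not a perfect cube.
  y = -1: RHS = 0 = (0)³ ⇒ x = 0 works.
  y = 2: RHS = 117 is not a perfect cube.
  y = -2: RHS = -91 is not a perfect cube.
  y = 3: RHS = 364 is not a perfect cube.
  y = -3: RHS = -338 is not a perfect cube.
Continuing the search up to |y| = 40 finds no further solutions beyond those listed.
Collected solutions: (0, -1).

Solutions (with |y| ≤ 40): (0, -1).


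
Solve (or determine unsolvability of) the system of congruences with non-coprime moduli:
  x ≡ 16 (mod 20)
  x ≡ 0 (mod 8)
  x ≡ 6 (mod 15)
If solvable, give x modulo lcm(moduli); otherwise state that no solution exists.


Moduli 20, 8, 15 are not pairwise coprime, so CRT works modulo lcm(m_i) when all pairwise compatibility conditions hold.
Pairwise compatibility: gcd(m_i, m_j) must divide a_i - a_j for every pair.
Merge one congruence at a time:
  Start: x ≡ 16 (mod 20).
  Combine with x ≡ 0 (mod 8): gcd(20, 8) = 4; 0 - 16 = -16, which IS divisible by 4, so compatible.
    Write x = 16 + 20·t and substitute into x ≡ 0 (mod 8): 20·t ≡ 0 − 16 = -16 (mod 8).
    Divide the congruence (and modulus) by g = 4: 5·t ≡ -4 (mod 2).
    Reduce coefficients mod 2: 1·t ≡ 0 (mod 2).
    So t ≡ 0 (mod 2).
    Then x = 16 + 20·0 = 16, valid modulo lcm(20, 8) = 40: x ≡ 16 (mod 40).
  Combine with x ≡ 6 (mod 15): gcd(40, 15) = 5; 6 - 16 = -10, which IS divisible by 5, so compatible.
    Write x = 16 + 40·t and substitute into x ≡ 6 (mod 15): 40·t ≡ 6 − 16 = -10 (mod 15).
    Divide the congruence (and modulus) by g = 5: 8·t ≡ -2 (mod 3).
    Reduce coefficients mod 3: 2·t ≡ 1 (mod 3).
    The inverse of 2 mod 3 is 2 (since 2·2 = 4 = 1·3 + 1), so t ≡ 2·1 = 2 ≡ 2 (mod 3).
    Then x = 16 + 40·2 = 96, valid modulo lcm(40, 15) = 120: x ≡ 96 (mod 120).
Verify: 96 mod 20 = 16, 96 mod 8 = 0, 96 mod 15 = 6.

x ≡ 96 (mod 120).


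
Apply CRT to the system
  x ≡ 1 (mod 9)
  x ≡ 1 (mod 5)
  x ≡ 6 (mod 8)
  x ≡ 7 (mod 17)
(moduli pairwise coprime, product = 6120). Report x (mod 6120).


Product of moduli M = 9 · 5 · 8 · 17 = 6120.
Merge one congruence at a time:
  Start: x ≡ 1 (mod 9).
  Combine with x ≡ 1 (mod 5); new modulus lcm = 45.
    Write x = 1 + 9·t and substitute into x ≡ 1 (mod 5): 9·t ≡ 1 − 1 = 0 (mod 5).
    Reduce coefficients mod 5: 4·t ≡ 0 (mod 5).
    The inverse of 4 mod 5 is 4 (since 4·4 = 16 = 3·5 + 1), so t ≡ 4·0 = 0 ≡ 0 (mod 5).
    Then x = 1 + 9·0 = 1, valid modulo lcm(9, 5) = 45: x ≡ 1 (mod 45).
  Combine with x ≡ 6 (mod 8); new modulus lcm = 360.
    Write x = 1 + 45·t and substitute into x ≡ 6 (mod 8): 45·t ≡ 6 − 1 = 5 (mod 8).
    Reduce coefficients mod 8: 5·t ≡ 5 (mod 8).
    The inverse of 5 mod 8 is 5 (since 5·5 = 25 = 3·8 + 1), so t ≡ 5·5 = 25 ≡ 1 (mod 8).
    Then x = 1 + 45·1 = 46, valid modulo lcm(45, 8) = 360: x ≡ 46 (mod 360).
  Combine with x ≡ 7 (mod 17); new modulus lcm = 6120.
    Write x = 46 + 360·t and substitute into x ≡ 7 (mod 17): 360·t ≡ 7 − 46 = -39 (mod 17).
    Reduce coefficients mod 17: 3·t ≡ 12 (mod 17).
    The inverse of 3 mod 17 is 6 (since 3·6 = 18 = 1·17 + 1), so t ≡ 6·12 = 72 ≡ 4 (mod 17).
    Then x = 46 + 360·4 = 1486, valid modulo lcm(360, 17) = 6120: x ≡ 1486 (mod 6120).
Verify against each original: 1486 mod 9 = 1, 1486 mod 5 = 1, 1486 mod 8 = 6, 1486 mod 17 = 7.

x ≡ 1486 (mod 6120).
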